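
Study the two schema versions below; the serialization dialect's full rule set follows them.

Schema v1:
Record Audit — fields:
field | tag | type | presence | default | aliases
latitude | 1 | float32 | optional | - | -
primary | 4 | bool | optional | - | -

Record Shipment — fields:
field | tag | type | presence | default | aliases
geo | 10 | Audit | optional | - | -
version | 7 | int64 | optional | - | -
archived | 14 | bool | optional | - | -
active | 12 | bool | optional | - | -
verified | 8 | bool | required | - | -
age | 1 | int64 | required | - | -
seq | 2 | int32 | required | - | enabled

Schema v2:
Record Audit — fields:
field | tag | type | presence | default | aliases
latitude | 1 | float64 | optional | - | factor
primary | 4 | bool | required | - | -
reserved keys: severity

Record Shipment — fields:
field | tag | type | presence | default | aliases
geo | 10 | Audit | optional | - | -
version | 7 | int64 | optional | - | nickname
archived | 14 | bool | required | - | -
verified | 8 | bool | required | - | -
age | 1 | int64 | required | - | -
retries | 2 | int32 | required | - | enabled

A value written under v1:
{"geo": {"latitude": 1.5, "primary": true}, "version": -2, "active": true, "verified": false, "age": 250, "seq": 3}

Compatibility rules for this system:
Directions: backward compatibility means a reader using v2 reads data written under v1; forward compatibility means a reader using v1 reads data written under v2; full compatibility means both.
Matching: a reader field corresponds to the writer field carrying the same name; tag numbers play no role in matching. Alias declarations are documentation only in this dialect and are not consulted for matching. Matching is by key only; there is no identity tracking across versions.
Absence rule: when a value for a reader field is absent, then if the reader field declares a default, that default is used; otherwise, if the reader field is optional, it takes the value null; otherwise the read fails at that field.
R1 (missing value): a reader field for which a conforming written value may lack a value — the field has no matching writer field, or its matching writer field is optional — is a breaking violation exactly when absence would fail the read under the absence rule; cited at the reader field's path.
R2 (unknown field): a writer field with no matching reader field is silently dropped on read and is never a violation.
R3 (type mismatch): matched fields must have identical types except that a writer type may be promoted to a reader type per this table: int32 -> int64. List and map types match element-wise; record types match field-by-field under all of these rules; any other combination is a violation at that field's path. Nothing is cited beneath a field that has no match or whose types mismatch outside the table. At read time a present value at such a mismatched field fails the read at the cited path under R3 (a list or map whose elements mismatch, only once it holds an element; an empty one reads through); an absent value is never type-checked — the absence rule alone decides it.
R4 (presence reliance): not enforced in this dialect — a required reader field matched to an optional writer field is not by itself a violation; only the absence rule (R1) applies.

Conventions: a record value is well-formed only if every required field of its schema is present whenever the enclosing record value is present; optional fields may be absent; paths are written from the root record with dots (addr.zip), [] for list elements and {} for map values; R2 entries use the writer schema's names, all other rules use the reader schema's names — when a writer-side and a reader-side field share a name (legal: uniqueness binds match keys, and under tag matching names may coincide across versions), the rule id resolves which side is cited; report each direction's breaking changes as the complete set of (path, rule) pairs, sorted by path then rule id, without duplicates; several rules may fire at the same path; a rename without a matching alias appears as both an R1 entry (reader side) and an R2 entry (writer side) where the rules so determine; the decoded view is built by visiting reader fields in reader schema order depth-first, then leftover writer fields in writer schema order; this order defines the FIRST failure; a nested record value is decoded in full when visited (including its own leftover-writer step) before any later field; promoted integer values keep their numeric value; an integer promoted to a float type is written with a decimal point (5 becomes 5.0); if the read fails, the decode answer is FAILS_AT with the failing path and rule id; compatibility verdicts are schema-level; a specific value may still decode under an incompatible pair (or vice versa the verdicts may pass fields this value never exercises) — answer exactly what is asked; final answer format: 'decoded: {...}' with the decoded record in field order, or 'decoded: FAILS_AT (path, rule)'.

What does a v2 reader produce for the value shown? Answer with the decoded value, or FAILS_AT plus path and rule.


arrows below run writer -> reader for Shipment
decode (reader v2):
  read fails at geo.latitude under R3
  => FAILS_AT (geo.latitude, R3)
checking off the Shipment differences that do not matter here:
  field primary in record Audit: optional changed to required -> changes Shipment's schema-level verdicts only — the decode of this value is the same
  removed field active from record Shipment -> fires no rule on Shipment under this dialect and leaves the result unchanged
  field archived in record Shipment: optional changed to required -> changes Shipment's schema-level verdicts only — the decode of this value is the same
  renamed field seq to retries in record Shipment -> changes Shipment's schema-level verdicts only — the decode of this value is the same

decoded: FAILS_AT (geo.latitude, R3)


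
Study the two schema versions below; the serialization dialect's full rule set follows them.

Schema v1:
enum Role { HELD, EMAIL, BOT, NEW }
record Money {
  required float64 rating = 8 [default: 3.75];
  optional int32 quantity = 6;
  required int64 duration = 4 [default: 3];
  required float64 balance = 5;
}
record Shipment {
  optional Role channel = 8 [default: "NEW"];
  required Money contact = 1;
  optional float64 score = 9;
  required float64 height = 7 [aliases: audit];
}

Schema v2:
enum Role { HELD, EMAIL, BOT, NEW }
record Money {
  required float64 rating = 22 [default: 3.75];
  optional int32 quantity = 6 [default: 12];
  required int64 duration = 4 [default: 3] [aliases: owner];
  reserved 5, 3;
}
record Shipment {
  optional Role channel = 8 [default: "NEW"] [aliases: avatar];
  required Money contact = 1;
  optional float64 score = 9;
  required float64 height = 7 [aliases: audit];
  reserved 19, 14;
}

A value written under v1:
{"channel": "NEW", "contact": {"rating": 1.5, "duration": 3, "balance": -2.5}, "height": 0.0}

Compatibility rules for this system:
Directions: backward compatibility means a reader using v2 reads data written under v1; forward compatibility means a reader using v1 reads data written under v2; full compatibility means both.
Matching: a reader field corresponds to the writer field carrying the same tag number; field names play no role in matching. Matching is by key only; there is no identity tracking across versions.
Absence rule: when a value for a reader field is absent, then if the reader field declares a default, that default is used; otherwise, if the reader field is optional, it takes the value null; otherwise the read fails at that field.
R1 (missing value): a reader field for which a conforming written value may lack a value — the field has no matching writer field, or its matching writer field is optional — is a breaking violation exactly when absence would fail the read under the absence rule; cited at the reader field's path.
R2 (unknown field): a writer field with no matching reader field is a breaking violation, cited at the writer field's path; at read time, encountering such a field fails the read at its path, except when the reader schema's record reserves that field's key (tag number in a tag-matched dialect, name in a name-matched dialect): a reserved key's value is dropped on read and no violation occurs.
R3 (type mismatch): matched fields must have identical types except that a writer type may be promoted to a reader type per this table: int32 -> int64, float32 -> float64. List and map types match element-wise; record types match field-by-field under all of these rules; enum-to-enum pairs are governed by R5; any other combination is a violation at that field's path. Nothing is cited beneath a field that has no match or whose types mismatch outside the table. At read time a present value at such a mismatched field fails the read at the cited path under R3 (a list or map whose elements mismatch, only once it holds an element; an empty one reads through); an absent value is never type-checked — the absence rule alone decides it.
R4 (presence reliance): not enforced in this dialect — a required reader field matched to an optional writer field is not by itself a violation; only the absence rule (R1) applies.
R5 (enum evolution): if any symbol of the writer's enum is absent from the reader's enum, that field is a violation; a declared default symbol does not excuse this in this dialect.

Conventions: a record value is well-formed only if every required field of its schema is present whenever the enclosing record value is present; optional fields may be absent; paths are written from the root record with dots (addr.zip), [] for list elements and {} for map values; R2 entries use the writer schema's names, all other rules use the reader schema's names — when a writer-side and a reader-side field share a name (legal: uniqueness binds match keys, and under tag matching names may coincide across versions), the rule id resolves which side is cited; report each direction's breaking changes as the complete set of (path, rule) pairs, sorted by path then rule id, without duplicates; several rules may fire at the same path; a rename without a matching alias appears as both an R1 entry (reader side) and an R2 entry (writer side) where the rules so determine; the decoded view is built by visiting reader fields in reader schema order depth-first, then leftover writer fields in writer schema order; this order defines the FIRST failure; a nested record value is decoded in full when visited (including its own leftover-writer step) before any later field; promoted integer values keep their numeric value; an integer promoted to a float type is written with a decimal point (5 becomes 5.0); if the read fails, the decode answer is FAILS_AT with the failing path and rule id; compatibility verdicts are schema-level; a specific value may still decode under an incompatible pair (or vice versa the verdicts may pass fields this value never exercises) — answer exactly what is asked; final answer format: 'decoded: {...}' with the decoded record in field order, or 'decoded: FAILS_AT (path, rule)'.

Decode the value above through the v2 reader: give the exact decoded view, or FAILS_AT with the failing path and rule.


each type pair in Shipment: writer, then reader
migrating the Shipment value to v2:
  channel := "NEW"
  contact.rating := 3.75 (no value, default fills)
  contact.quantity := 12 (no value, default fills)
  contact.duration := 3
  read fails at contact.rating under R2 (unknown field)
  => FAILS_AT (contact.rating, R2)
the rest of the Shipment diff is inert for this question:
  removed field balance from record Money (its key 5 joins the reserved list) -> affects the rule determinations only; this particular Shipment value decodes identically
  field quantity in record Money: default set to 12 -> no rule fires on it and the decoded Shipment view is identical with or without it

decoded: FAILS_AT (contact.rating, R2)


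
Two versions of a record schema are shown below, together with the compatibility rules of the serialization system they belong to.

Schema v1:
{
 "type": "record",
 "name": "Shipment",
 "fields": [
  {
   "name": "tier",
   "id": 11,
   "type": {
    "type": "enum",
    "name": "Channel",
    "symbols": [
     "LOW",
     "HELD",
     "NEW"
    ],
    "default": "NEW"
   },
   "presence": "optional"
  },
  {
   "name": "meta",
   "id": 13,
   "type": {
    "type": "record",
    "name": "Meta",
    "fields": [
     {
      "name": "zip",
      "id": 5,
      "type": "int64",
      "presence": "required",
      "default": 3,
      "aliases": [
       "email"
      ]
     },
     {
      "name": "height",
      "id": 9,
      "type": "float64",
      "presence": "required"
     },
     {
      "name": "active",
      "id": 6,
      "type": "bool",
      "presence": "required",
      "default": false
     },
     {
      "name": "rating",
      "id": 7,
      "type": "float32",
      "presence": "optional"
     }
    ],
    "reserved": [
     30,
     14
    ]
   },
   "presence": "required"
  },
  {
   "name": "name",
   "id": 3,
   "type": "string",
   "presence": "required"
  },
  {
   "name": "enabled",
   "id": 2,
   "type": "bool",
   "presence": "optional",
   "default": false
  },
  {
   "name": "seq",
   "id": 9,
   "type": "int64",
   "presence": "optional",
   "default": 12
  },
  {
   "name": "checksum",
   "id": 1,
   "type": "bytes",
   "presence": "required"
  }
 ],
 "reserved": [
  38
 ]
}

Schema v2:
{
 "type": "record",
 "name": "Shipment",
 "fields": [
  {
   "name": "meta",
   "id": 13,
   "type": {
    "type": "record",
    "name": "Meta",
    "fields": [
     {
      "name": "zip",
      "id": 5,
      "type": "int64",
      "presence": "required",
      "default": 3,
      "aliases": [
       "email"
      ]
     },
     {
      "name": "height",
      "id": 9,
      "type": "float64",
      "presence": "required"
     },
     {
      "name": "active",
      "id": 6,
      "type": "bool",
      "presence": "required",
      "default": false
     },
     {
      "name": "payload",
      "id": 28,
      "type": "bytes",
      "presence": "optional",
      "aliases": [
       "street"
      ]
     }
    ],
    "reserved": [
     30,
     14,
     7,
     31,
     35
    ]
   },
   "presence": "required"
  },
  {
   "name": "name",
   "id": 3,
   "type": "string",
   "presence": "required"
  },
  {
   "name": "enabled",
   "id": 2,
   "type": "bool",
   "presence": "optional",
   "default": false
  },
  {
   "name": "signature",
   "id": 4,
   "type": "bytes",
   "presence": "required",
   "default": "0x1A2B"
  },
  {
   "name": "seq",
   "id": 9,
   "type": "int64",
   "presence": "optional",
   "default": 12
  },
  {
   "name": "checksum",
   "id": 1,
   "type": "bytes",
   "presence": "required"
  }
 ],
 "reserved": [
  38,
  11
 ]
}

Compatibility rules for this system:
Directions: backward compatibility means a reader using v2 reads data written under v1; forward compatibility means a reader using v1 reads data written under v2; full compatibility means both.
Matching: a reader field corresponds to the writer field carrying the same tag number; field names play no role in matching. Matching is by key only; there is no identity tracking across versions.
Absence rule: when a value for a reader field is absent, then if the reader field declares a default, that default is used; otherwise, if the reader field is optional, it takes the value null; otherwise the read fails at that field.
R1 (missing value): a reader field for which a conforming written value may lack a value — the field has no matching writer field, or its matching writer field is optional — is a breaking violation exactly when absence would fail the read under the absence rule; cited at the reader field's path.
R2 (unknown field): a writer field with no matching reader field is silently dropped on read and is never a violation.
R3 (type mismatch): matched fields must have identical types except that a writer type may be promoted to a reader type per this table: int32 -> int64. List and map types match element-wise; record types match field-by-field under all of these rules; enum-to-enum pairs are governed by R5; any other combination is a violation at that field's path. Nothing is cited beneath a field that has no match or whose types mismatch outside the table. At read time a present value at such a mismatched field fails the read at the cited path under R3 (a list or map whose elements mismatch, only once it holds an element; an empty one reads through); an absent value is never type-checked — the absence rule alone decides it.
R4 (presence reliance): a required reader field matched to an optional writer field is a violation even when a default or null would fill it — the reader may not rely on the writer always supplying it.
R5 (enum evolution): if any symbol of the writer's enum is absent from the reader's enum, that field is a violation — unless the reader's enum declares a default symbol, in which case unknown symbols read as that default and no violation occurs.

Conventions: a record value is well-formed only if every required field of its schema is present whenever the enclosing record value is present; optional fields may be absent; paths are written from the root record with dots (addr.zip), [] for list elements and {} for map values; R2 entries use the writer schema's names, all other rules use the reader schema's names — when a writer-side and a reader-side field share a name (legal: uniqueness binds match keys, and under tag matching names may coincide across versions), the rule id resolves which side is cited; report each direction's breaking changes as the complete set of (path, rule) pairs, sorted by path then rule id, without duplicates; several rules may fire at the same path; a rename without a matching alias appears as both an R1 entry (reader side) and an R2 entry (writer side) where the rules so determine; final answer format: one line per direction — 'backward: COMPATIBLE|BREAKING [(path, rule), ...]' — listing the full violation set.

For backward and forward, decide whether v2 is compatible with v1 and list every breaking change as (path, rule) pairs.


in Shipment below, arrows point writer -> reader
backward pass over Shipment, reader schema v2, writer schema v1:
  meta: Meta -> Meta, writer required; from meta
  name: string -> string, writer required; from name
  enabled: bool -> bool, writer optional; from enabled
  signature: no writer match
  seq: int64 -> int64, writer optional; from seq
  checksum: bytes -> bytes, writer required; from checksum
  writer tier: unknown to reader
  meta.zip: int64 -> int64, writer required; from meta.zip
  meta.height: float64 -> float64, writer required; from meta.height
  meta.active: bool -> bool, writer required; from meta.active
  meta.payload: no writer match
  writer meta.rating: unknown to reader
  => backward: COMPATIBLE
forward pass over Shipment, reader schema v1, writer schema v2:
  tier: no writer match
  meta: Meta -> Meta, writer required; from meta
  name: string -> string, writer required; from name
  enabled: bool -> bool, writer optional; from enabled
  seq: int64 -> int64, writer optional; from seq
  checksum: bytes -> bytes, writer required; from checksum
  writer signature: unknown to reader
  meta.zip: int64 -> int64, writer required; from meta.zip
  meta.height: float64 -> float64, writer required; from meta.height
  meta.active: bool -> bool, writer required; from meta.active
  meta.rating: no writer match
  writer meta.payload: unknown to reader
  => forward: COMPATIBLE

backward: COMPATIBLE []; forward: COMPATIBLE []


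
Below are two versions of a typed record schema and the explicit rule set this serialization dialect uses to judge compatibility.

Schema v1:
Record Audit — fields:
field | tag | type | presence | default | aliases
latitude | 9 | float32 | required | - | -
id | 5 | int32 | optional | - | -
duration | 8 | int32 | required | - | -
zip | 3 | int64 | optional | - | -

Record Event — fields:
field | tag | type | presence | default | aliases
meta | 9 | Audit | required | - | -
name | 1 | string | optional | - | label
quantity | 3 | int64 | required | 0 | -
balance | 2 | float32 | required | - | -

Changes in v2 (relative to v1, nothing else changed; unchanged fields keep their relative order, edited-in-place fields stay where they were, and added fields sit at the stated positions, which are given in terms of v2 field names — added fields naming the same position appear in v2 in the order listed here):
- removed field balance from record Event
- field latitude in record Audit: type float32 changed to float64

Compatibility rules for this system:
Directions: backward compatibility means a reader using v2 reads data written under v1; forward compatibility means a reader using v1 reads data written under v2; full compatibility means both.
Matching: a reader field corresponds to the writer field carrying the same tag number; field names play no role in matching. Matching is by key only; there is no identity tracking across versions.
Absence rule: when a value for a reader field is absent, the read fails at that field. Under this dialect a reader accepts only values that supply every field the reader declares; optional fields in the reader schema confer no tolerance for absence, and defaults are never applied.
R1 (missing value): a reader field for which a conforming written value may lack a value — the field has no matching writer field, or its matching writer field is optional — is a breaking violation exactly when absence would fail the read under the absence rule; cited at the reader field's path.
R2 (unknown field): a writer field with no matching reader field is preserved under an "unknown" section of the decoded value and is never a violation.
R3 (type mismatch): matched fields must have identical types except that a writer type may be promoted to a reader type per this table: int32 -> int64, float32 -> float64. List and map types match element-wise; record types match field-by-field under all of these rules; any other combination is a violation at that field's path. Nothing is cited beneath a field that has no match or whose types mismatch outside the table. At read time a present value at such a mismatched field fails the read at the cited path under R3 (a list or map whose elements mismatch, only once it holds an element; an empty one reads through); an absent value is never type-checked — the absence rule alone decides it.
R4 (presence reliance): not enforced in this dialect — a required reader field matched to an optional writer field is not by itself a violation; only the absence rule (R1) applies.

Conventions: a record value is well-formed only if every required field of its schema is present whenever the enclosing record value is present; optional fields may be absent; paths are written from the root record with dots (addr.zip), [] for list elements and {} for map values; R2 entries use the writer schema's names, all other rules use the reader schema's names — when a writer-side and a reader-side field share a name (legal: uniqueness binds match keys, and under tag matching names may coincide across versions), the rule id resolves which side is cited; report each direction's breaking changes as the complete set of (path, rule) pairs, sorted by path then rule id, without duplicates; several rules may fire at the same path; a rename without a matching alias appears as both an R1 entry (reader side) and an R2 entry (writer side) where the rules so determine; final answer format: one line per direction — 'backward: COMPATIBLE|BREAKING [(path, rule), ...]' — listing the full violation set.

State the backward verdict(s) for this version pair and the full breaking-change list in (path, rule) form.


backward: BREAKING [(meta.id, R1), (meta.zip, R1), (name, R1)]

in Event below, arrows point writer -> reader
backward analysis of Event with v2 as reader and v1 as writer:
  meta: Audit -> Audit, writer required; from meta
  name: string -> string, writer optional; from name
  quantity: int64 -> int64, writer required; from quantity
  leftover writer field: balance
  meta.latitude: float32 -> float64, writer required; from meta.latitude
  meta.id: int32 -> int32, writer optional; from meta.id
  meta.duration: int32 -> int32, writer required; from meta.duration
  meta.zip: int64 -> int64, writer optional; from meta.zip
  rule R1 violated at meta.id
  rule R1 violated at meta.zip
  rule R1 violated at name
  => backward verdict for Event: BREAKING, 3 violation(s)
checking off the Event differences that do not matter here:
  removed field balance from record Event -> its effect on Event is confined to the forward direction, not asked
  field latitude in record Audit: type float32 changed to float64 -> its effect on Event is confined to the forward direction, not asked


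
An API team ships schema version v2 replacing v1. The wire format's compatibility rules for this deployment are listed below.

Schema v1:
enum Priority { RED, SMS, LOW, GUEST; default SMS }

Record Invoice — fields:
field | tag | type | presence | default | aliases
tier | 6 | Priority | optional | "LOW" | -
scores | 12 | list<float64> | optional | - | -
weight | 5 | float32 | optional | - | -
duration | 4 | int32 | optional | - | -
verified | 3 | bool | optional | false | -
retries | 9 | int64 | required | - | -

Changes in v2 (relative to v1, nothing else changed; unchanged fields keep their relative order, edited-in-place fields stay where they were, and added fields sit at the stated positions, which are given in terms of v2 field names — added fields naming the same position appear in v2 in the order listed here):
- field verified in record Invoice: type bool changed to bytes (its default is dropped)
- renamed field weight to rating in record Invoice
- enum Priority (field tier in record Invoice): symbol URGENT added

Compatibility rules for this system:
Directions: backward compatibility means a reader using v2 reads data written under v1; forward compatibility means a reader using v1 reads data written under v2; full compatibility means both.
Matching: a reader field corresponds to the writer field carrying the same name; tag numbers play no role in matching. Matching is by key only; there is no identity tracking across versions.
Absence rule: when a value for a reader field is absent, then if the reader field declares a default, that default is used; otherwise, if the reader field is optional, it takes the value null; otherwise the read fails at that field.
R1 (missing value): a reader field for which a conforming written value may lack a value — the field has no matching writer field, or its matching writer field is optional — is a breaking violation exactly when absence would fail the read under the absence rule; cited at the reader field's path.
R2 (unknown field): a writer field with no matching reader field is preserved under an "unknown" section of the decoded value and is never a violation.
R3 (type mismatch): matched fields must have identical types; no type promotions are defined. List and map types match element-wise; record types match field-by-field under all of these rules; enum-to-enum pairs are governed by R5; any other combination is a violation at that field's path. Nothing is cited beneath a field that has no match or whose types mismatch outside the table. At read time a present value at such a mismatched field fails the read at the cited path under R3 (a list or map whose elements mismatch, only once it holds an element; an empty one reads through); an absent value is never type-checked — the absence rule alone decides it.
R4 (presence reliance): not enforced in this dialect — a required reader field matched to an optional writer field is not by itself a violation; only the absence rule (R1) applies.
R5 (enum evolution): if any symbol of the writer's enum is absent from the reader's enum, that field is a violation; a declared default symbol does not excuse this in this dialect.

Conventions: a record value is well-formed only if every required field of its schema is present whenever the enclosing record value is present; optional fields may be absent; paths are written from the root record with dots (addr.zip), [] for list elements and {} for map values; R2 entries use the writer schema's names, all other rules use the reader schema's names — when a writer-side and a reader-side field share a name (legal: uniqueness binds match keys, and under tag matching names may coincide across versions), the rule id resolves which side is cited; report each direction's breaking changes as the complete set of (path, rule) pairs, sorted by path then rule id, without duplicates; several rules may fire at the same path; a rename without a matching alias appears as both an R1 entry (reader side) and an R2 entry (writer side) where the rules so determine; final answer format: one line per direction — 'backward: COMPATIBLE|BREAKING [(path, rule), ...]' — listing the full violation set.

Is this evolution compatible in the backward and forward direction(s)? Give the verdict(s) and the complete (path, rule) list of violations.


backward: BREAKING [(verified, R3)]; forward: BREAKING [(tier, R5), (verified, R3)]

the writer's type comes first in each Invoice pair
checking backward for Invoice: reader v2 against writer v1:
  writer optional, Priority -> Priority: reader tier maps from writer tier
  writer optional, list<float64> -> list<float64>: reader scores maps from writer scores
  rating has no writer counterpart
  writer optional, int32 -> int32: reader duration maps from writer duration
  writer optional, bool -> bytes: reader verified maps from writer verified
  writer required, int64 -> int64: reader retries maps from writer retries
  weight (writer side), unknown to reader
  violation R3 at verified
  => backward verdict for Invoice: BREAKING, 1 violation(s)
checking forward for Invoice: reader v1 against writer v2:
  writer optional, Priority -> Priority: reader tier maps from writer tier
  writer optional, list<float64> -> list<float64>: reader scores maps from writer scores
  weight has no writer counterpart
  writer optional, int32 -> int32: reader duration maps from writer duration
  writer optional, bytes -> bool: reader verified maps from writer verified
  writer required, int64 -> int64: reader retries maps from writer retries
  rating (writer side), unknown to reader
  violation R5 at tier
  violation R3 at verified
  => forward verdict for Invoice: BREAKING, 2 violation(s)


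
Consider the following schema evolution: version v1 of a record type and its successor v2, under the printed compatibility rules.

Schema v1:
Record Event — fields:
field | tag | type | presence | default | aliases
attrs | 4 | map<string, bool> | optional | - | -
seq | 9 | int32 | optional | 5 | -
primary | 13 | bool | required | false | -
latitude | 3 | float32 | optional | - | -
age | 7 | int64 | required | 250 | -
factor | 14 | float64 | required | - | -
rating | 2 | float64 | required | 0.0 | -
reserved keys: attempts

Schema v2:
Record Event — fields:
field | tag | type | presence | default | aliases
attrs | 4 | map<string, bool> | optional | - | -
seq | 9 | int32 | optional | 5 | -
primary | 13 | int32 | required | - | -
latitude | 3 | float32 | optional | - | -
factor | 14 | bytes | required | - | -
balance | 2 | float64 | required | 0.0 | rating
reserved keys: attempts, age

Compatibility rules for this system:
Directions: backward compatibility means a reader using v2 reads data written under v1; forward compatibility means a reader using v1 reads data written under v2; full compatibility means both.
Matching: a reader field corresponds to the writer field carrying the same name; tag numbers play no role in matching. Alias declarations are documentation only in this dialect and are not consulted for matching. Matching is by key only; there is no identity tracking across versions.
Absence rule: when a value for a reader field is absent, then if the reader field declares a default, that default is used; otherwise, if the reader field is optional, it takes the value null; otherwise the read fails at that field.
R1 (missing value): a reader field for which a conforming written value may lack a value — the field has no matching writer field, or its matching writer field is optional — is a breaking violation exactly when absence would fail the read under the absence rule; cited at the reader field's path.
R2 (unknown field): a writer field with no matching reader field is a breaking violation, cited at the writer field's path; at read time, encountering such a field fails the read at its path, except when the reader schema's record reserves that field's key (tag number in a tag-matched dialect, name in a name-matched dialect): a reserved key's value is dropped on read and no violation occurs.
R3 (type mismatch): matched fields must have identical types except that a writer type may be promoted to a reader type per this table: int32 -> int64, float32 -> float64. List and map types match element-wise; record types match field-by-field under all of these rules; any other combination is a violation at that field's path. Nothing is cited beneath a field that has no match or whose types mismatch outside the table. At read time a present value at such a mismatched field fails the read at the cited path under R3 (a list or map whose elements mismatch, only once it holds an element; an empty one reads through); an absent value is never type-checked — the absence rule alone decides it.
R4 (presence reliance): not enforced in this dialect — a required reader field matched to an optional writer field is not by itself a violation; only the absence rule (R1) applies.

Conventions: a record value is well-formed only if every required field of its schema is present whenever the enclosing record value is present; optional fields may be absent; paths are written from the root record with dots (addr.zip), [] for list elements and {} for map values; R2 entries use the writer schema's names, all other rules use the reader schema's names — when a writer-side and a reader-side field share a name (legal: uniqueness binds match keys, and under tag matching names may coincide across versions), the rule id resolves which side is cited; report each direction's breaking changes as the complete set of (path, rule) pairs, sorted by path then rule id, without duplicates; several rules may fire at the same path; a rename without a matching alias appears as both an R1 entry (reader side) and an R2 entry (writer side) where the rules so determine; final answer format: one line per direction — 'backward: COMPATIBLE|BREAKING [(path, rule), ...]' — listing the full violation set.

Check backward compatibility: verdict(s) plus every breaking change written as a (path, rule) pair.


backward: BREAKING [(factor, R3), (primary, R3), (rating, R2)]

the writer's type comes first in each Event pair
checking backward for Event: reader v2 against writer v1:
  attrs <- attrs (map<string, bool> -> map<string, bool>, writer optional)
  seq <- seq (int32 -> int32, writer optional)
  primary <- primary (bool -> int32, writer required)
  latitude <- latitude (float32 -> float32, writer optional)
  factor <- factor (float64 -> bytes, writer required)
  balance has no writer counterpart
  age (writer side), unknown to reader
  rating (writer side), unknown to reader
  violation R3 at factor
  violation R3 at primary
  violation R2 at rating
  => backward verdict for Event: BREAKING, 3 violation(s)
diffs on Event not affecting the asked answer:
  removed field age from record Event (its key "age" joins the reserved list) -> no rule fires on it in Event's dialect; the asked verdict holds


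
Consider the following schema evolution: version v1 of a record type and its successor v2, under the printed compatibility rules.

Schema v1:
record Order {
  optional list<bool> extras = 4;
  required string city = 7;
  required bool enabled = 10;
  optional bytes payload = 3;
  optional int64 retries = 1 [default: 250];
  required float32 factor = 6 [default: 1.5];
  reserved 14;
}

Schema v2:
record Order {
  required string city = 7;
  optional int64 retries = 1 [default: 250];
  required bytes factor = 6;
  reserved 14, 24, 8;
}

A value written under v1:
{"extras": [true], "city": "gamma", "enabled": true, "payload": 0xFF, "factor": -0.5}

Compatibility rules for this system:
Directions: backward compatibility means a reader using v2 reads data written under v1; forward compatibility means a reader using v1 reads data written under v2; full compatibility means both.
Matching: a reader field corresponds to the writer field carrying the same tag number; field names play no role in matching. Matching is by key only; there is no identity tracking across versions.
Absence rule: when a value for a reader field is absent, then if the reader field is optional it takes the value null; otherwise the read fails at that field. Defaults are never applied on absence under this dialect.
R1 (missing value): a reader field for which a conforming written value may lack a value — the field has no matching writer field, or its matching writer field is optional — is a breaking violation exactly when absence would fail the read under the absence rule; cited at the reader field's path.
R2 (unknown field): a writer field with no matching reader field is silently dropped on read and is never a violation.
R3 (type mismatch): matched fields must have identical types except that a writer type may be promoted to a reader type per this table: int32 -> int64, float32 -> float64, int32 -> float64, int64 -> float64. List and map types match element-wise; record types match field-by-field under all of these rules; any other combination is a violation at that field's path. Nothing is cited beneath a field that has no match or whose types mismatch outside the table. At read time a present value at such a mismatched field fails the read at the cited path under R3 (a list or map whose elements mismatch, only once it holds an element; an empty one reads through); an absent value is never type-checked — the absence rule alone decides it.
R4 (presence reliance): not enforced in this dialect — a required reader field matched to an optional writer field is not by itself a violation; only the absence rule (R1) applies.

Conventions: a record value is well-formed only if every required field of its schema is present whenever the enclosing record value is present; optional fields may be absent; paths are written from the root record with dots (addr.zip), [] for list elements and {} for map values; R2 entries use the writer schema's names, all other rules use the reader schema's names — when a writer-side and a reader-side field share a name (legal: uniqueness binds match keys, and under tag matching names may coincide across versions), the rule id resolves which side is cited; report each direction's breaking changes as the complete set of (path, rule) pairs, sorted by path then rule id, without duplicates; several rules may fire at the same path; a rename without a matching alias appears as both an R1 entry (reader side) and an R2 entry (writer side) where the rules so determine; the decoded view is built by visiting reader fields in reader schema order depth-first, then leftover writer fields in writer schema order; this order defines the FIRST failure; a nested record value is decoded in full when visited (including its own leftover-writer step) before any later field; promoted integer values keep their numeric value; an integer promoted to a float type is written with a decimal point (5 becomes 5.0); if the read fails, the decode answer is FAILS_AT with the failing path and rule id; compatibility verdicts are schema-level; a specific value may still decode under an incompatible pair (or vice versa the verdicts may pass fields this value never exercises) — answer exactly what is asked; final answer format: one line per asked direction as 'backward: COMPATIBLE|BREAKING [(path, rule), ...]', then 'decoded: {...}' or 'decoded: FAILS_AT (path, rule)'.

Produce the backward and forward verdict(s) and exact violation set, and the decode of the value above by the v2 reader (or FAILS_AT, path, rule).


backward: BREAKING [(factor, R3)]; forward: BREAKING [(enabled, R1), (factor, R3)]; decoded: FAILS_AT (factor, R3)

in Order below, arrows point writer -> reader
backward pass over Order, reader schema v2, writer schema v1:
  writer required, string -> string: reader city maps from writer city
  writer optional, int64 -> int64: reader retries maps from writer retries
  writer required, float32 -> bytes: reader factor maps from writer factor
  extras (writer side), unknown to reader
  enabled (writer side), unknown to reader
  payload (writer side), unknown to reader
  R3 fires at factor
  => backward: BREAKING (1)
forward pass over Order, reader schema v1, writer schema v2:
  no writer field matches reader extras
  writer required, string -> string: reader city maps from writer city
  no writer field matches reader enabled
  no writer field matches reader payload
  writer optional, int64 -> int64: reader retries maps from writer retries
  writer required, bytes -> float32: reader factor maps from writer factor
  R1 fires at enabled
  R3 fires at factor
  => forward: BREAKING (2)
migrating the Order value to v2:
  city := "gamma"
  retries := null (not supplied -> null)
  read fails at factor under R3
  => FAILS_AT (factor, R3)
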